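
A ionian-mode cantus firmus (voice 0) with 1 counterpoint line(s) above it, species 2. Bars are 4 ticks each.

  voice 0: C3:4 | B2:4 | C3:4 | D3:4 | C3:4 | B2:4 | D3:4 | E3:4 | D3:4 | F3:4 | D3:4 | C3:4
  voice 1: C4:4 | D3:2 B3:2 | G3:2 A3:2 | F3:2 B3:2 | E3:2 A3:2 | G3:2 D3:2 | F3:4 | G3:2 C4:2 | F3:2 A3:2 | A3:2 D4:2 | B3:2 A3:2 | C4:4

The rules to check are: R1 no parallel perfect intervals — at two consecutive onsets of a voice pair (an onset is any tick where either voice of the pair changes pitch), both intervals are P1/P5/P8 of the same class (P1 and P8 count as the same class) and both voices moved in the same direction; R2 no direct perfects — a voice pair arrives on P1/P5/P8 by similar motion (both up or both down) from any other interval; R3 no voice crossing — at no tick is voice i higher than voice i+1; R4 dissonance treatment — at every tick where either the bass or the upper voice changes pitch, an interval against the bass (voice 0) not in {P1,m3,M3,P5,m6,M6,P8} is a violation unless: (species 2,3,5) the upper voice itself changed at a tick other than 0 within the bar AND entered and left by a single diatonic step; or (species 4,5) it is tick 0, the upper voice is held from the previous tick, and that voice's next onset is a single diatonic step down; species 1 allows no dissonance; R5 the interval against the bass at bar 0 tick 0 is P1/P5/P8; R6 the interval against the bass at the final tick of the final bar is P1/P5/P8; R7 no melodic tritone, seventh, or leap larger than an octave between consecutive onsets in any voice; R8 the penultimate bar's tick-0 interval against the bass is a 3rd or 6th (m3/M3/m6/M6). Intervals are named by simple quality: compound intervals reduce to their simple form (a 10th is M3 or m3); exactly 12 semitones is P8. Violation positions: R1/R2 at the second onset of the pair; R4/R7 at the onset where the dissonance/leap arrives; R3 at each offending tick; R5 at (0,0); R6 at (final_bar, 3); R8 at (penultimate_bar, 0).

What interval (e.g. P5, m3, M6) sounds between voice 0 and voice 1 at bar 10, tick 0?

voice 0=D3 voice 1=B3 -> M6

M6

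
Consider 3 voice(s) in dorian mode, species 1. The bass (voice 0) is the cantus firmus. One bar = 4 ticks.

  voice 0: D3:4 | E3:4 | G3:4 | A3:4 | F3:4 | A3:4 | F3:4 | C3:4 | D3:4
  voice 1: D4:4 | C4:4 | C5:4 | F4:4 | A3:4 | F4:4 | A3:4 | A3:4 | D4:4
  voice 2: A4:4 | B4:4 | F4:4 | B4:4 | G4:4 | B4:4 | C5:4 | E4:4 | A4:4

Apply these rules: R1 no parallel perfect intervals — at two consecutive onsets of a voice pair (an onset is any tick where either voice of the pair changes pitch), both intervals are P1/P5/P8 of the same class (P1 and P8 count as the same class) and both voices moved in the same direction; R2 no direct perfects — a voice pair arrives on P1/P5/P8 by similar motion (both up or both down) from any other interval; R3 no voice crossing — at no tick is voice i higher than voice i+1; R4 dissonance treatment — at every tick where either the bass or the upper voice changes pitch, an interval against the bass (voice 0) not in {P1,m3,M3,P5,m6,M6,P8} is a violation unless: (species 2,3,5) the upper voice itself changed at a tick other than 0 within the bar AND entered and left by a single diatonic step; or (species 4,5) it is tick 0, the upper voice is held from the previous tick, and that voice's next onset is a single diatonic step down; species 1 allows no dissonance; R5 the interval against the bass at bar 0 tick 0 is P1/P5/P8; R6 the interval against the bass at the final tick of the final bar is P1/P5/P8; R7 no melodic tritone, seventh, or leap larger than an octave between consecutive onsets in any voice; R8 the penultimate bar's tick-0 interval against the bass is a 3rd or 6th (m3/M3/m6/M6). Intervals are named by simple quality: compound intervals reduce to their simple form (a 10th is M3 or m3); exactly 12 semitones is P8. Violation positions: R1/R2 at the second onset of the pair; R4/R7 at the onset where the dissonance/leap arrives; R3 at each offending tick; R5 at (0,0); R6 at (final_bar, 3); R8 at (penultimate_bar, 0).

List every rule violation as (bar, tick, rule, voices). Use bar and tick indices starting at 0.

bar 0: v0=D3 v1=D4 v2=A4 downbeat P5
bar 1: v0=E3 v1=C4 v2=B4 downbeat P5
bar 2: v0=G3 v1=C5 v2=F4 downbeat m7
bar 3: v0=A3 v1=F4 v2=B4 downbeat M2
bar 4: v0=F3 v1=A3 v2=G4 downbeat M2
bar 5: v0=A3 v1=F4 v2=B4 downbeat M2
bar 6: v0=F3 v1=A3 v2=C5 downbeat P5
bar 7: v0=C3 v1=A3 v2=E4 downbeat M3
bar 8: v0=D3 v1=D4 v2=A4 downbeat P5
  -> R1 @ bar 1 tick 0 v(0, 2): D3/A4 P5 -> E3/B4 P5 similar
  -> R3 @ bar 2 tick 0 v(1, 2): C5 above F4
  -> R4 @ bar 2 tick 0 v(0, 1): G3/C5 P4 untreated
  -> R4 @ bar 2 tick 0 v(0, 2): G3/F4 m7 untreated
  -> R7 @ bar 2 tick 0 v(2,): B4->F4 leap 6st
  -> R3 @ bar 2 tick 1 v(1, 2): C5 above F4
  -> R3 @ bar 2 tick 2 v(1, 2): C5 above F4
  -> R3 @ bar 2 tick 3 v(1, 2): C5 above F4
  -> R4 @ bar 3 tick 0 v(0, 2): A3/B4 M2 untreated
  -> R7 @ bar 3 tick 0 v(2,): F4->B4 leap 6st
  -> R4 @ bar 4 tick 0 v(0, 2): F3/G4 M2 untreated
  -> R4 @ bar 5 tick 0 v(0, 2): A3/B4 M2 untreated
  -> R1 @ bar 8 tick 0 v(1, 2): A3/E4 P5 -> D4/A4 P5 similar
  -> R2 @ bar 8 tick 0 v(0, 1): C3/A3 M6 -> D3/D4 P8 similar
  -> R2 @ bar 8 tick 0 v(0, 2): C3/E4 M3 -> D3/A4 P5 similar

(1, 0, R1, (0, 2))
(2, 0, R3, (1, 2))
(2, 0, R4, (0, 1))
(2, 0, R4, (0, 2))
(2, 0, R7, (2,))
(2, 1, R3, (1, 2))
(2, 2, R3, (1, 2))
(2, 3, R3, (1, 2))
(3, 0, R4, (0, 2))
(3, 0, R7, (2,))
(4, 0, R4, (0, 2))
(5, 0, R4, (0, 2))
(8, 0, R1, (1, 2))
(8, 0, R2, (0, 1))
(8, 0, R2, (0, 2))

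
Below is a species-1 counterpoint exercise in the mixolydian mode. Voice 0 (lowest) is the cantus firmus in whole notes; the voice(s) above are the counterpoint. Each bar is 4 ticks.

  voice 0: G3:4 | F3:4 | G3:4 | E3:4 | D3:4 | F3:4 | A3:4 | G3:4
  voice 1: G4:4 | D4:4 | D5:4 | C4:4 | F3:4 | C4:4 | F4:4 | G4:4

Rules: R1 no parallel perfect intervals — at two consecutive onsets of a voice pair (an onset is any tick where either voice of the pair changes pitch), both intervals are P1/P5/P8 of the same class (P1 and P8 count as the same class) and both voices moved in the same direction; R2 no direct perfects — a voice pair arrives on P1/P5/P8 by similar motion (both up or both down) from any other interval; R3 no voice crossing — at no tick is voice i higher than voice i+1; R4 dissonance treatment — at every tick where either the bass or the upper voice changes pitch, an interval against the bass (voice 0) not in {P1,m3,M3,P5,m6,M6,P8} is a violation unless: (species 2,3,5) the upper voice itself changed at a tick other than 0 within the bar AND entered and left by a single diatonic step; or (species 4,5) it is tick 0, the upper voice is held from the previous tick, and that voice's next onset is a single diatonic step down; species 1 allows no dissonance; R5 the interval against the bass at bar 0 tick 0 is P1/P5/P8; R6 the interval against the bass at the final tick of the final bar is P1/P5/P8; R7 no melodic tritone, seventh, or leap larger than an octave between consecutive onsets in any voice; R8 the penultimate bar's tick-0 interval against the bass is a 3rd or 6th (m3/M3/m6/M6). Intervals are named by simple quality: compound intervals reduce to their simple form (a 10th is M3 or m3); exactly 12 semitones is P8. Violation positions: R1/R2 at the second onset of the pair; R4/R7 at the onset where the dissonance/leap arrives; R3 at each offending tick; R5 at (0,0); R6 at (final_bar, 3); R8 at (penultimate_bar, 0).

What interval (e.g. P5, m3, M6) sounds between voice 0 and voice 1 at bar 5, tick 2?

P5

voice 0=F3 voice 1=C4 -> P5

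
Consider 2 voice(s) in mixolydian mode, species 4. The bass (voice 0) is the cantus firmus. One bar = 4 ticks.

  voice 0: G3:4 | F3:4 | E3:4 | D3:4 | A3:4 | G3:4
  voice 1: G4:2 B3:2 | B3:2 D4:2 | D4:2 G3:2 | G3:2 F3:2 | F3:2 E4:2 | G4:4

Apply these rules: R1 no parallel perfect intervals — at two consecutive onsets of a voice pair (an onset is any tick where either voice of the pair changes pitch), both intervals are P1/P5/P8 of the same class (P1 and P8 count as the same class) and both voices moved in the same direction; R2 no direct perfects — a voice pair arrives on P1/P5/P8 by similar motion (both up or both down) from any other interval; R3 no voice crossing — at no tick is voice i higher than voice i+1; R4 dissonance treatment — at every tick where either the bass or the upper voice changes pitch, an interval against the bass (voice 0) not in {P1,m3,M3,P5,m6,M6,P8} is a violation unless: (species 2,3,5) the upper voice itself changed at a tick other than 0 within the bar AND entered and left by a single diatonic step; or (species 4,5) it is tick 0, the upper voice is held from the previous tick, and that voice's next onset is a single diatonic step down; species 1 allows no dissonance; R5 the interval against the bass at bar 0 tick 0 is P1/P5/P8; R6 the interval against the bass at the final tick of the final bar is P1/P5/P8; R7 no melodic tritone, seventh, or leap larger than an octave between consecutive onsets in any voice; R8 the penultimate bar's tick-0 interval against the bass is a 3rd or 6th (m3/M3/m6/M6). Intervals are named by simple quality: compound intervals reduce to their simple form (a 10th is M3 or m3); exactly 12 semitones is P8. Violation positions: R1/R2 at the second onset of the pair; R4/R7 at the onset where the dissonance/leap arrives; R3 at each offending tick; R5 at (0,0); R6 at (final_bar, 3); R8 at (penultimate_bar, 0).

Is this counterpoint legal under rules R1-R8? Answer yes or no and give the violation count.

No (5 violations)

bar 0: v0=G3 v1=G4 (P8)
bar 1: v0=F3 v1=B3 (TT)
bar 2: v0=E3 v1=D4 (m7)
bar 3: v0=D3 v1=G3 (P4)
bar 4: v0=A3 v1=F3 (M3)
bar 5: v0=G3 v1=G4 (P8)
  R4 @ bar1.0: F3/B3 TT untreated
  R4 @ bar2.0: E3/D4 m7 untreated
  R3 @ bar4.0: A3 above F3
  R3 @ bar4.1: A3 above F3
  R7 @ bar4.2: F3->E4 leap 11st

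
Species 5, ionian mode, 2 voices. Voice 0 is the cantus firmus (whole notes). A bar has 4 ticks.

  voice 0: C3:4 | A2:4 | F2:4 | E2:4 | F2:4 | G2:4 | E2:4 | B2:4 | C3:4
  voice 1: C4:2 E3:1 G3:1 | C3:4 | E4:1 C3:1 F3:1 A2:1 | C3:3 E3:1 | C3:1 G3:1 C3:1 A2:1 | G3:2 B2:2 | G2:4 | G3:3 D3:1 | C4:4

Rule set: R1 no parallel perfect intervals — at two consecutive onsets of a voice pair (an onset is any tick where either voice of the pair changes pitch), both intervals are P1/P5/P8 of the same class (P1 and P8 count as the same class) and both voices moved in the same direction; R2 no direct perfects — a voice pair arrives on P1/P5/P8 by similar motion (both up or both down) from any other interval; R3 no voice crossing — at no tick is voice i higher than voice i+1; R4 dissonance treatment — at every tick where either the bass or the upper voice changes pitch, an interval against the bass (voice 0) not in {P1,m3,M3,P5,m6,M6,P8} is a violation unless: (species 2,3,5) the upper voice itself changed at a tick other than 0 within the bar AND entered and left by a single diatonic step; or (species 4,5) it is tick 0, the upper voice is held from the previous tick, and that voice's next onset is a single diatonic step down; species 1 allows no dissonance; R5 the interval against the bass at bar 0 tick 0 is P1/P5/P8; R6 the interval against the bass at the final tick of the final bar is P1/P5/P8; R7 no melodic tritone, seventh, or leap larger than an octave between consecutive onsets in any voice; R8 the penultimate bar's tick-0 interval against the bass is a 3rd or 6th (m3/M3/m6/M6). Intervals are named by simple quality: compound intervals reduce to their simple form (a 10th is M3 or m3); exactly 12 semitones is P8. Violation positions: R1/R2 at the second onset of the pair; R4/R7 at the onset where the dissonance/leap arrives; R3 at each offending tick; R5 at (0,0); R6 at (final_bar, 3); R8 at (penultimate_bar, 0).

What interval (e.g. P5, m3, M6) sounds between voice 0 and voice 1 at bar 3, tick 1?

m6

voice 0=E2 voice 1=C3 -> m6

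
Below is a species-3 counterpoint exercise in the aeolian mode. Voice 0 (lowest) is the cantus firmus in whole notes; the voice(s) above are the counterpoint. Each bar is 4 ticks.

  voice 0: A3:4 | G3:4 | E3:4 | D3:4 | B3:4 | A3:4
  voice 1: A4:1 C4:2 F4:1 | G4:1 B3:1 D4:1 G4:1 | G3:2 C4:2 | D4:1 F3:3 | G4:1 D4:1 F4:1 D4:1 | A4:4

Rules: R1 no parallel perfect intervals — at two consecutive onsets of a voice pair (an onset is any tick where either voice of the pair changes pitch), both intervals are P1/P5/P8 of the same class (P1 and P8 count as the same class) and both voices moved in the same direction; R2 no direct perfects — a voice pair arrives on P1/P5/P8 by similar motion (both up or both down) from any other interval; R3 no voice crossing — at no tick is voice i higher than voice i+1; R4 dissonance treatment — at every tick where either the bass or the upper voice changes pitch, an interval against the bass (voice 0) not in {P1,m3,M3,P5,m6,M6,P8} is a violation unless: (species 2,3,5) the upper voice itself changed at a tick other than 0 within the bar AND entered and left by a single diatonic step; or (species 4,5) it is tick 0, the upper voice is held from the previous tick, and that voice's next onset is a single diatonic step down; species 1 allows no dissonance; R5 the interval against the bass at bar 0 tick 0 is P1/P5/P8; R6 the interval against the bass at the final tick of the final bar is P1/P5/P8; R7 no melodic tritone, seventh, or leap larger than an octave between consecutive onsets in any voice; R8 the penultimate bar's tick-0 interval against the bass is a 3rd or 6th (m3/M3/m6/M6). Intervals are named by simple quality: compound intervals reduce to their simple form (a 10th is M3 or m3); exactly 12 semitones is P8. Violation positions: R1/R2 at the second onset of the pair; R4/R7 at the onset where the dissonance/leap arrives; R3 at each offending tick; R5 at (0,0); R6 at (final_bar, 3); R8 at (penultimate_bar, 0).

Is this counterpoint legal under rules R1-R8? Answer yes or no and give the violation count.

No (2 violations)

bar 0: v0=A3 v1=A4 (P8)
bar 1: v0=G3 v1=G4 (P8)
bar 2: v0=E3 v1=G3 (m3)
bar 3: v0=D3 v1=D4 (P8)
bar 4: v0=B3 v1=G4 (m6)
bar 5: v0=A3 v1=A4 (P8)
  R7 @ bar4.0: F3->G4 leap 14st
  R4 @ bar4.2: B3/F4 TT untreated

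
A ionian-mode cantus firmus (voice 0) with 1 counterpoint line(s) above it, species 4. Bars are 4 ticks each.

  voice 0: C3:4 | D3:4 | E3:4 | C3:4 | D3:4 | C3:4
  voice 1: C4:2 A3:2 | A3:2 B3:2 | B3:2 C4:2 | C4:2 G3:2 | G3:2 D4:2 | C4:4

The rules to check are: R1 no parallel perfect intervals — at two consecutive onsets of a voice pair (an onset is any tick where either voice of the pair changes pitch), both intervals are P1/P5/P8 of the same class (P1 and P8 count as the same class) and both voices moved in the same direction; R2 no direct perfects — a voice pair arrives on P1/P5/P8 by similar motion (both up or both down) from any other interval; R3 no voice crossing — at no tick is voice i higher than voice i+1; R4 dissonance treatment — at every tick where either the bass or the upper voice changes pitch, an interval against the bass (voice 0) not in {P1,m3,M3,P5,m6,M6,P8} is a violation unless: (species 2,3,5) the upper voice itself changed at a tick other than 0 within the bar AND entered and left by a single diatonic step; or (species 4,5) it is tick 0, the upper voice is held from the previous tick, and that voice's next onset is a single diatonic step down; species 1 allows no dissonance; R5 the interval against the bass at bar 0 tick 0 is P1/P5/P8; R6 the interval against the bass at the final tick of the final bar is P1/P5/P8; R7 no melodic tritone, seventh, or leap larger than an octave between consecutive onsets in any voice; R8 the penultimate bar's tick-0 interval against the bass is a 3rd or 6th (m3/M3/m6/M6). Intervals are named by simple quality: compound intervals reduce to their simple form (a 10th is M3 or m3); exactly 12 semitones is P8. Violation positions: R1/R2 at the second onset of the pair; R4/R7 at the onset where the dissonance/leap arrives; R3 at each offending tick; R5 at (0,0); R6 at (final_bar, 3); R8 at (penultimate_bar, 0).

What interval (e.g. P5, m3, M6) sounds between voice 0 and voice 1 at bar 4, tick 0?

P4

voice 0=D3 voice 1=G3 -> P4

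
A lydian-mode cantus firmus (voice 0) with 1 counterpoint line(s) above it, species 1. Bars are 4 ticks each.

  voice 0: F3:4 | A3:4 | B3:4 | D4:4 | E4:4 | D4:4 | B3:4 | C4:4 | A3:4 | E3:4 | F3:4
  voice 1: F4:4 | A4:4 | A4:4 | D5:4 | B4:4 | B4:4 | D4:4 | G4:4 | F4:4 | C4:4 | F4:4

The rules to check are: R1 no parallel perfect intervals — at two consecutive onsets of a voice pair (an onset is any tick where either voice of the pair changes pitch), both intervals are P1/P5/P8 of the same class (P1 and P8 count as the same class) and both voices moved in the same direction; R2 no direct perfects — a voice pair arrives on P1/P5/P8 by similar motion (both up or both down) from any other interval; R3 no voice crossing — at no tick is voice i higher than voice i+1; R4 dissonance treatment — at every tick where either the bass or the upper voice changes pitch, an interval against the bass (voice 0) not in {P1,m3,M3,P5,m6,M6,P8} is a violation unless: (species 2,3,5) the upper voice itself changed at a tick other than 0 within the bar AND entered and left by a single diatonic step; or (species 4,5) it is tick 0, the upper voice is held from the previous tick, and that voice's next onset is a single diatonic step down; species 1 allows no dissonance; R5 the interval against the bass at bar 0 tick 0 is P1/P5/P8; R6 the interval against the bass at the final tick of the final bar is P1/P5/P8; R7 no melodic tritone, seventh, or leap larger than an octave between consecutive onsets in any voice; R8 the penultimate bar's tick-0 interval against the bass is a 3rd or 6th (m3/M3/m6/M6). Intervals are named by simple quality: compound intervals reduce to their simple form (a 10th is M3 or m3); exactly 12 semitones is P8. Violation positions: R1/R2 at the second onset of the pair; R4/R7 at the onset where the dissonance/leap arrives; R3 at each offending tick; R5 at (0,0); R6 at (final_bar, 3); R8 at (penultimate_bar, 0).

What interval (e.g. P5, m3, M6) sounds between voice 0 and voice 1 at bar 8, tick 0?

voice 0=A3 voice 1=F4 -> m6

m6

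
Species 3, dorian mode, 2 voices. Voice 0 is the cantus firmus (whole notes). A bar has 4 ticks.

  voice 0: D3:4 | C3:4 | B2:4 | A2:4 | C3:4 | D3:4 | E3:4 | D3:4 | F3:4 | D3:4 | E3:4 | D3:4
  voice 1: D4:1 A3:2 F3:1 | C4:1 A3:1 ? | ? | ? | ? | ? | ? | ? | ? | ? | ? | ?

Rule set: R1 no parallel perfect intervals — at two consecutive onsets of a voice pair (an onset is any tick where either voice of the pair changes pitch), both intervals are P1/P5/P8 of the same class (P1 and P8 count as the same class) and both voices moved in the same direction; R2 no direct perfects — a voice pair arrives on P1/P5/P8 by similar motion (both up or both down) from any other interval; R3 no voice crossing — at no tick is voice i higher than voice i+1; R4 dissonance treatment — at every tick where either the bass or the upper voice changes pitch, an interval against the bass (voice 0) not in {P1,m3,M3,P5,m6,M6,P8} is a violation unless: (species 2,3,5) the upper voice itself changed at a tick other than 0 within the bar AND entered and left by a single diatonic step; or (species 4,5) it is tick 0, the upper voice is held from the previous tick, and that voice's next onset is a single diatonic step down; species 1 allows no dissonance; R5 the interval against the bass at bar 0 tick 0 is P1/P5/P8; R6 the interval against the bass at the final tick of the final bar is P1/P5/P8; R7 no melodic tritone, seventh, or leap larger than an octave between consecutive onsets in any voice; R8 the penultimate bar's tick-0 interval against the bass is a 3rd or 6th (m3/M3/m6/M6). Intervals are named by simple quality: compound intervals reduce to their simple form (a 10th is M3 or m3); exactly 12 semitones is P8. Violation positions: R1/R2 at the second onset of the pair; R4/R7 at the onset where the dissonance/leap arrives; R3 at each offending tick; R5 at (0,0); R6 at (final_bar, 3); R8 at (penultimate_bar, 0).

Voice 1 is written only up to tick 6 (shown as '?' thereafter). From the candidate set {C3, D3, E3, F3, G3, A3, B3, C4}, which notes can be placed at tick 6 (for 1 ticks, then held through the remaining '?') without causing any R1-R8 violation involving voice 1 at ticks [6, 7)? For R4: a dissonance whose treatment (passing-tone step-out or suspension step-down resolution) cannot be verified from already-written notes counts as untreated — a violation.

{A3, C3, C4, E3, G3}

C3: legal
D3: violates R4
E3: legal
F3: violates R4
G3: legal
A3: legal
B3: violates R4
C4: legal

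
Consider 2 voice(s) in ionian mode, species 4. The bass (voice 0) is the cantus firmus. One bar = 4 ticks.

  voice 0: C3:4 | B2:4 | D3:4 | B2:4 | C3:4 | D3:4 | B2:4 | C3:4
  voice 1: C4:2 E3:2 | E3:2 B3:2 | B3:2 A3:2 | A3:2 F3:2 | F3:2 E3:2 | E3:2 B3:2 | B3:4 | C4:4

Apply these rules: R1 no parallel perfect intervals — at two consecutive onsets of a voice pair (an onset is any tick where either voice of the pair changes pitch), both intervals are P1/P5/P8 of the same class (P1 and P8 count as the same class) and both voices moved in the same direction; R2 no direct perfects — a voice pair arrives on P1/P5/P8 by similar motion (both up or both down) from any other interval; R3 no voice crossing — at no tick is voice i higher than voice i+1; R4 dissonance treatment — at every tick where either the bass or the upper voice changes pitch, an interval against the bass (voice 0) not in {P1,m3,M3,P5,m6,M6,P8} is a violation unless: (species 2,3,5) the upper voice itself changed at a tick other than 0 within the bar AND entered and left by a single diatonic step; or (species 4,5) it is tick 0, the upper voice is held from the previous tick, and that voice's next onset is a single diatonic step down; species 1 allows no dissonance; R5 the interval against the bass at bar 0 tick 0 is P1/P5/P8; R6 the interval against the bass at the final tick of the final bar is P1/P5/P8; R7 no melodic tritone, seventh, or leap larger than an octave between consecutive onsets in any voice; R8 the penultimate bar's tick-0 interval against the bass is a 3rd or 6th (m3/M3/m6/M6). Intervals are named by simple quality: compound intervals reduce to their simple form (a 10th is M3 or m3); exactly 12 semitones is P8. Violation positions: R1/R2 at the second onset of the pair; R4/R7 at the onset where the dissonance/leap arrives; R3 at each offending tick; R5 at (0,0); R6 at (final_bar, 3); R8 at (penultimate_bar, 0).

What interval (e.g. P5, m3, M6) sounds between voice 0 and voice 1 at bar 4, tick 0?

voice 0=C3 voice 1=F3 -> P4

P4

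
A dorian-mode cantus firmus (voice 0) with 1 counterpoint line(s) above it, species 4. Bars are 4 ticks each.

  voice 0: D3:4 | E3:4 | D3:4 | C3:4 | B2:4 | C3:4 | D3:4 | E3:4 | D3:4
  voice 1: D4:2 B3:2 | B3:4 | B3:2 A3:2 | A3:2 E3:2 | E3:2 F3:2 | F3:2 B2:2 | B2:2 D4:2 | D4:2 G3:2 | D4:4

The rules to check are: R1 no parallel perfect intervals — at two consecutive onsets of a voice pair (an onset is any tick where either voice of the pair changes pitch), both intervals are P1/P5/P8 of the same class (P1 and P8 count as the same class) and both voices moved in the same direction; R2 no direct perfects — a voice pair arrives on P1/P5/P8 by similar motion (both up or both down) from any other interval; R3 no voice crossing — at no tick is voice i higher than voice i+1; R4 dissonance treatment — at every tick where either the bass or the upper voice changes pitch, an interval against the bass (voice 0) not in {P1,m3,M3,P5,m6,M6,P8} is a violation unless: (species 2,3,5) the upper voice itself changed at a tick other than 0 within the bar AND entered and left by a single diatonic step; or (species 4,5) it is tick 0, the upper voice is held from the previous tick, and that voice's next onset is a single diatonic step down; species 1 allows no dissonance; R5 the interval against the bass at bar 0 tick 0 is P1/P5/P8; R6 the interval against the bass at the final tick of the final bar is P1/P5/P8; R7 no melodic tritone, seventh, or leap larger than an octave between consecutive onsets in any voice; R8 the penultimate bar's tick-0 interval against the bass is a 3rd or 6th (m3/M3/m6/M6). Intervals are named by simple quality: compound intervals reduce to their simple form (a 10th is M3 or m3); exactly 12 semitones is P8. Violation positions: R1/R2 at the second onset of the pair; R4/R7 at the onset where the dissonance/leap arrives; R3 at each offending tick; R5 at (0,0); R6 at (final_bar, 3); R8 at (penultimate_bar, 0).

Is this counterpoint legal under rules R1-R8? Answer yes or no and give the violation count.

No (12 violations)

bar 0: v0=D3 v1=D4 (P8)
bar 1: v0=E3 v1=B3 (P5)
bar 2: v0=D3 v1=B3 (M6)
bar 3: v0=C3 v1=A3 (M6)
bar 4: v0=B2 v1=E3 (P4)
bar 5: v0=C3 v1=F3 (P4)
bar 6: v0=D3 v1=B2 (m3)
bar 7: v0=E3 v1=D4 (m7)
bar 8: v0=D3 v1=D4 (P8)
  R4 @ bar4.0: B2/E3 P4 untreated
  R4 @ bar4.2: B2/F3 TT untreated
  R4 @ bar5.0: C3/F3 P4 untreated
  R3 @ bar5.2: C3 above B2
  R4 @ bar5.2: C3/B2 m2 untreated
  R7 @ bar5.2: F3->B2 leap 6st
  R3 @ bar5.3: C3 above B2
  R3 @ bar6.0: D3 above B2
  R3 @ bar6.1: D3 above B2
  R7 @ bar6.2: B2->D4 leap 15st
  R4 @ bar7.0: E3/D4 m7 untreated
  R8 @ bar7.0: penult m7 not 3rd/6th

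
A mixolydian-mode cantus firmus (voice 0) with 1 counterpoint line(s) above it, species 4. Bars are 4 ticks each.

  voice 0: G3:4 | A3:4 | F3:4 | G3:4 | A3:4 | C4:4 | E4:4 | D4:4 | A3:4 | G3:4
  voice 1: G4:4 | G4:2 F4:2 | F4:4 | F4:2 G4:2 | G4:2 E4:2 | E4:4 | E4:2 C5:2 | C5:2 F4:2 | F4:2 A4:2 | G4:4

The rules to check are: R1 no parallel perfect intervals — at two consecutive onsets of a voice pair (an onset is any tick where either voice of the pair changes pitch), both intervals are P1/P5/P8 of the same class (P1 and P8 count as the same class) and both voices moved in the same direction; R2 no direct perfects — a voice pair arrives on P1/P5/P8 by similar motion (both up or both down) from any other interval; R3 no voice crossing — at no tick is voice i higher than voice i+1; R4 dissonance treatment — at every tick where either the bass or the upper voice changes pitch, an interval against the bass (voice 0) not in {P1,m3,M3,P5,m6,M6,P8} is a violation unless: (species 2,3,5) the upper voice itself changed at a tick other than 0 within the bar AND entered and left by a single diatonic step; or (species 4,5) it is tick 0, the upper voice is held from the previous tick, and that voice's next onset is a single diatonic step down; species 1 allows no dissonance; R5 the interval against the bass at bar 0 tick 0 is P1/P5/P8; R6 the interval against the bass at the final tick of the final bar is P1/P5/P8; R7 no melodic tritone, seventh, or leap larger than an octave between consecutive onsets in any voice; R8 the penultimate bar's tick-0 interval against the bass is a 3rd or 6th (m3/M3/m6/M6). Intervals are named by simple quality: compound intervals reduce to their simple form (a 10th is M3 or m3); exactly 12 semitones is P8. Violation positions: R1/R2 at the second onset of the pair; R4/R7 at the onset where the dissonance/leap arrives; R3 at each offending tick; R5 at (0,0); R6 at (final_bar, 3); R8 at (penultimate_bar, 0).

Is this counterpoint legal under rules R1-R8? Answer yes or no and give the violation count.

No (4 violations)

bar 0: v0=G3 v1=G4 (P8)
bar 1: v0=A3 v1=G4 (m7)
bar 2: v0=F3 v1=F4 (P8)
bar 3: v0=G3 v1=F4 (m7)
bar 4: v0=A3 v1=G4 (m7)
bar 5: v0=C4 v1=E4 (M3)
bar 6: v0=E4 v1=E4 (P1)
bar 7: v0=D4 v1=C5 (m7)
bar 8: v0=A3 v1=F4 (m6)
bar 9: v0=G3 v1=G4 (P8)
  R4 @ bar3.0: G3/F4 m7 untreated
  R4 @ bar4.0: A3/G4 m7 untreated
  R4 @ bar7.0: D4/C5 m7 untreated
  R1 @ bar9.0: A3/A4 P8 -> G3/G4 P8 similar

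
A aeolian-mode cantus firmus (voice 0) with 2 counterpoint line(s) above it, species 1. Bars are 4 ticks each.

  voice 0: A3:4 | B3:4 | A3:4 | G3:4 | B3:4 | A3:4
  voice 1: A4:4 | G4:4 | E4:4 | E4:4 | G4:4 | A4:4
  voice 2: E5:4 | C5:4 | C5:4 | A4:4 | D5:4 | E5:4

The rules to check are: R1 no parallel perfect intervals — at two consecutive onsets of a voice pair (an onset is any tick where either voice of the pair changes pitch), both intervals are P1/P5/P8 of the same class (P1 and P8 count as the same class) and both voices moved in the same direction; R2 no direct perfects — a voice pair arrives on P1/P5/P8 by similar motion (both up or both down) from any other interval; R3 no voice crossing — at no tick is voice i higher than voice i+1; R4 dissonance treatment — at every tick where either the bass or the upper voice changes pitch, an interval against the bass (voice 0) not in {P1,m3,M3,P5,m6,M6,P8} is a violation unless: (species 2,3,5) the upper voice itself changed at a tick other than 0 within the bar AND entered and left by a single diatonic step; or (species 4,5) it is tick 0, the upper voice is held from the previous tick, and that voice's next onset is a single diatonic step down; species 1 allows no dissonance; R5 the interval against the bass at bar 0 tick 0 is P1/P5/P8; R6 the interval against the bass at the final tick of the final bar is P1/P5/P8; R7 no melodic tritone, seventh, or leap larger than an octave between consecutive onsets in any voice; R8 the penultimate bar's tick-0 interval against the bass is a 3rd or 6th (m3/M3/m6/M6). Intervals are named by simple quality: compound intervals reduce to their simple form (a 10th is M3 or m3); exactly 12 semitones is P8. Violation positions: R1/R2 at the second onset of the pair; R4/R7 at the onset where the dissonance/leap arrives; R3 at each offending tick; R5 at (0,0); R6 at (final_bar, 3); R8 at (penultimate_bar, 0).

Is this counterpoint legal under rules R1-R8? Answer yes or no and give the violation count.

No (5 violations)

bar 0: v0=A3 v1=A4 v2=E5 (P5)
bar 1: v0=B3 v1=G4 v2=C5 (m2)
bar 2: v0=A3 v1=E4 v2=C5 (m3)
bar 3: v0=G3 v1=E4 v2=A4 (M2)
bar 4: v0=B3 v1=G4 v2=D5 (m3)
bar 5: v0=A3 v1=A4 v2=E5 (P5)
  R4 @ bar1.0: B3/C5 m2 untreated
  R2 @ bar2.0: B3/G4 m6 -> A3/E4 P5 similar
  R4 @ bar3.0: G3/A4 M2 untreated
  R2 @ bar4.0: E4/A4 P4 -> G4/D5 P5 similar
  R1 @ bar5.0: G4/D5 P5 -> A4/E5 P5 similar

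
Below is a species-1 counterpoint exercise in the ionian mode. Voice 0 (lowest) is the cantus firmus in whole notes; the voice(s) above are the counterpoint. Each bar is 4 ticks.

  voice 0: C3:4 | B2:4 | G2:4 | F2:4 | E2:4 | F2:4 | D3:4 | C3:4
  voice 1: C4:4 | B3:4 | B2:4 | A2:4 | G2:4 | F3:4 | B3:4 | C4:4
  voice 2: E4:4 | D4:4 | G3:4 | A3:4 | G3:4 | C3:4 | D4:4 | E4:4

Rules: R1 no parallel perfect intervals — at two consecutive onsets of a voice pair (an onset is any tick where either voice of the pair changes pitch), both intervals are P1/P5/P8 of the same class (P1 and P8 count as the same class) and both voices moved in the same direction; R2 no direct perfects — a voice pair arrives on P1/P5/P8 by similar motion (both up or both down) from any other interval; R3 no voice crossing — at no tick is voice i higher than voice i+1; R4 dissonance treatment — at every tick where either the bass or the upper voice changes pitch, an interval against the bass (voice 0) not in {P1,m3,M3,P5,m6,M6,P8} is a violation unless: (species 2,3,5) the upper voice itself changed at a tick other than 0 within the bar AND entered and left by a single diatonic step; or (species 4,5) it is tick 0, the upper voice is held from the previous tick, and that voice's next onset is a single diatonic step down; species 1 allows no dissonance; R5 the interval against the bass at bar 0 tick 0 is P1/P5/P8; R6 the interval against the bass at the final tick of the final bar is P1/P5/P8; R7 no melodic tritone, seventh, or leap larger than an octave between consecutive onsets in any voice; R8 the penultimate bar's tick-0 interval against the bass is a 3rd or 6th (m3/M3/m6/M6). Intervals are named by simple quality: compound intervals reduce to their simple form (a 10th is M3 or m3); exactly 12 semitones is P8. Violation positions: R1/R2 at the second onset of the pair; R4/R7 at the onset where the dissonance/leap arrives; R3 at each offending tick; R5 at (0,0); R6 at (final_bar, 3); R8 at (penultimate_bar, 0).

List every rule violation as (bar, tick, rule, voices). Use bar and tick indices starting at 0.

bar 0: v0=C3 v1=C4 v2=E4 downbeat M3
bar 1: v0=B2 v1=B3 v2=D4 downbeat m3
bar 2: v0=G2 v1=B2 v2=G3 downbeat P8
bar 3: v0=F2 v1=A2 v2=A3 downbeat M3
bar 4: v0=E2 v1=G2 v2=G3 downbeat m3
bar 5: v0=F2 v1=F3 v2=C3 downbeat P5
bar 6: v0=D3 v1=B3 v2=D4 downbeat P8
bar 7: v0=C3 v1=C4 v2=E4 downbeat M3
  -> R5 @ bar 0 tick 0 v(0, 2): opens on M3
  -> R1 @ bar 1 tick 0 v(0, 1): C3/C4 P8 -> B2/B3 P8 similar
  -> R2 @ bar 2 tick 0 v(0, 2): B2/D4 m3 -> G2/G3 P8 similar
  -> R1 @ bar 4 tick 0 v(1, 2): A2/A3 P8 -> G2/G3 P8 similar
  -> R2 @ bar 5 tick 0 v(0, 1): E2/G2 m3 -> F2/F3 P8 similar
  -> R3 @ bar 5 tick 0 v(1, 2): F3 above C3
  -> R7 @ bar 5 tick 0 v(1,): G2->F3 leap 10st
  -> R3 @ bar 5 tick 1 v(1, 2): F3 above C3
  -> R3 @ bar 5 tick 2 v(1, 2): F3 above C3
  -> R3 @ bar 5 tick 3 v(1, 2): F3 above C3
  -> R2 @ bar 6 tick 0 v(0, 2): F2/C3 P5 -> D3/D4 P8 similar
  -> R7 @ bar 6 tick 0 v(1,): F3->B3 leap 6st
  -> R7 @ bar 6 tick 0 v(2,): C3->D4 leap 14st
  -> R8 @ bar 6 tick 0 v(0, 2): penult P8 not 3rd/6th
  -> R6 @ bar 7 tick 3 v(0, 2): closes on M3

(0, 0, R5, (0, 2))
(1, 0, R1, (0, 1))
(2, 0, R2, (0, 2))
(4, 0, R1, (1, 2))
(5, 0, R2, (0, 1))
(5, 0, R3, (1, 2))
(5, 0, R7, (1,))
(5, 1, R3, (1, 2))
(5, 2, R3, (1, 2))
(5, 3, R3, (1, 2))
(6, 0, R2, (0, 2))
(6, 0, R7, (1,))
(6, 0, R7, (2,))
(6, 0, R8, (0, 2))
(7, 3, R6, (0, 2))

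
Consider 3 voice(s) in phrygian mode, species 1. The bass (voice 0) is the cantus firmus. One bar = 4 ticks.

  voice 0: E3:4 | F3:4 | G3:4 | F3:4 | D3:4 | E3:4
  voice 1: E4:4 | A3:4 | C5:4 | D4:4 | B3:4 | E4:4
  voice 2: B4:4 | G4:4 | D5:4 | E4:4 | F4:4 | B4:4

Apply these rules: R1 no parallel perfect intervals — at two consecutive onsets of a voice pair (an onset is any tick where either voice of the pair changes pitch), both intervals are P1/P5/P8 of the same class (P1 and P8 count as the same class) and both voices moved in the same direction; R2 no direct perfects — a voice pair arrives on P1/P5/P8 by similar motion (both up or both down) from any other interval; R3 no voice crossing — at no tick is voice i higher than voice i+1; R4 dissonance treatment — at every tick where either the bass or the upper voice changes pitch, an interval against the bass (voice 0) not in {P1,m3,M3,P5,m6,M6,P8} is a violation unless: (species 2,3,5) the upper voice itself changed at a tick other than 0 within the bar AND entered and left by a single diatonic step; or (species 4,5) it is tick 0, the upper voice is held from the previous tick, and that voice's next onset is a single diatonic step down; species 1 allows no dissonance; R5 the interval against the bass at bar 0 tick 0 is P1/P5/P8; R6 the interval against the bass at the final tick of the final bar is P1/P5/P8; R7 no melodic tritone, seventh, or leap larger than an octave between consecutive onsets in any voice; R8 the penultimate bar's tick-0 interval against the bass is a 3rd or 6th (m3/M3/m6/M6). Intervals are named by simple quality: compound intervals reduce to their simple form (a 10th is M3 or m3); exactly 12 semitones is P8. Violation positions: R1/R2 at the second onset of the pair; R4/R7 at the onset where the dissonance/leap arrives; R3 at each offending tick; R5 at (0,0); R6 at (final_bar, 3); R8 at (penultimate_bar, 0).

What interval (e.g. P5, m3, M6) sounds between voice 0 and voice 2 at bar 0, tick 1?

P5

voice 0=E3 voice 2=B4 -> P5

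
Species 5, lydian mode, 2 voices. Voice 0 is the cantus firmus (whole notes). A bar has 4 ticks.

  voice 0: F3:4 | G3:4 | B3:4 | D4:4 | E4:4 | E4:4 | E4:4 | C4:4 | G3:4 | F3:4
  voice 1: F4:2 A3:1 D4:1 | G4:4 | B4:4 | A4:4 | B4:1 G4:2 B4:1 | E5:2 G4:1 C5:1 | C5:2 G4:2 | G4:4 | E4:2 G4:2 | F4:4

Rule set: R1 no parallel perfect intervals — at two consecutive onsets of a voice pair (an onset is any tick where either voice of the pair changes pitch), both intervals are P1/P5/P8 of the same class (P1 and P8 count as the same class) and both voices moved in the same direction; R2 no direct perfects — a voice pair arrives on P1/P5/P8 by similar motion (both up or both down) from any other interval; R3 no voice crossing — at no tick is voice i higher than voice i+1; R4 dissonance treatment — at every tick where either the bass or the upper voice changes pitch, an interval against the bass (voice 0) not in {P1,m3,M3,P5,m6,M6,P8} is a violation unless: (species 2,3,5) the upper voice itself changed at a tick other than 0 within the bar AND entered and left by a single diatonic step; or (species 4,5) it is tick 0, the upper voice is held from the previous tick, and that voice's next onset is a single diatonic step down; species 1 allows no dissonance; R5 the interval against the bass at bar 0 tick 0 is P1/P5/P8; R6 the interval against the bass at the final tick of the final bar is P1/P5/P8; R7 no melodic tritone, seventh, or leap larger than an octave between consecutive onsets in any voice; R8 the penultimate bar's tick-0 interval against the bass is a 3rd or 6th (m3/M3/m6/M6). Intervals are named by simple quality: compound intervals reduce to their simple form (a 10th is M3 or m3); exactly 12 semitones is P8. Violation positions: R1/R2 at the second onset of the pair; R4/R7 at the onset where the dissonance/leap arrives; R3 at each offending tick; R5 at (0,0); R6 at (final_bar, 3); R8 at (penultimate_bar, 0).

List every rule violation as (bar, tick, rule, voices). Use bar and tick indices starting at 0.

bar 0: v0=F3 v1=F4 downbeat P8
bar 1: v0=G3 v1=G4 downbeat P8
bar 2: v0=B3 v1=B4 downbeat P8
bar 3: v0=D4 v1=A4 downbeat P5
bar 4: v0=E4 v1=B4 downbeat P5
bar 5: v0=E4 v1=E5 downbeat P8
bar 6: v0=E4 v1=C5 downbeat m6
bar 7: v0=C4 v1=G4 downbeat P5
bar 8: v0=G3 v1=E4 downbeat M6
bar 9: v0=F3 v1=F4 downbeat P8
  -> R2 @ bar 1 tick 0 v(0, 1): F3/D4 M6 -> G3/G4 P8 similar
  -> R1 @ bar 2 tick 0 v(0, 1): G3/G4 P8 -> B3/B4 P8 similar
  -> R1 @ bar 4 tick 0 v(0, 1): D4/A4 P5 -> E4/B4 P5 similar
  -> R1 @ bar 9 tick 0 v(0, 1): G3/G4 P8 -> F3/F4 P8 similar

(1, 0, R2, (0, 1))
(2, 0, R1, (0, 1))
(4, 0, R1, (0, 1))
(9, 0, R1, (0, 1))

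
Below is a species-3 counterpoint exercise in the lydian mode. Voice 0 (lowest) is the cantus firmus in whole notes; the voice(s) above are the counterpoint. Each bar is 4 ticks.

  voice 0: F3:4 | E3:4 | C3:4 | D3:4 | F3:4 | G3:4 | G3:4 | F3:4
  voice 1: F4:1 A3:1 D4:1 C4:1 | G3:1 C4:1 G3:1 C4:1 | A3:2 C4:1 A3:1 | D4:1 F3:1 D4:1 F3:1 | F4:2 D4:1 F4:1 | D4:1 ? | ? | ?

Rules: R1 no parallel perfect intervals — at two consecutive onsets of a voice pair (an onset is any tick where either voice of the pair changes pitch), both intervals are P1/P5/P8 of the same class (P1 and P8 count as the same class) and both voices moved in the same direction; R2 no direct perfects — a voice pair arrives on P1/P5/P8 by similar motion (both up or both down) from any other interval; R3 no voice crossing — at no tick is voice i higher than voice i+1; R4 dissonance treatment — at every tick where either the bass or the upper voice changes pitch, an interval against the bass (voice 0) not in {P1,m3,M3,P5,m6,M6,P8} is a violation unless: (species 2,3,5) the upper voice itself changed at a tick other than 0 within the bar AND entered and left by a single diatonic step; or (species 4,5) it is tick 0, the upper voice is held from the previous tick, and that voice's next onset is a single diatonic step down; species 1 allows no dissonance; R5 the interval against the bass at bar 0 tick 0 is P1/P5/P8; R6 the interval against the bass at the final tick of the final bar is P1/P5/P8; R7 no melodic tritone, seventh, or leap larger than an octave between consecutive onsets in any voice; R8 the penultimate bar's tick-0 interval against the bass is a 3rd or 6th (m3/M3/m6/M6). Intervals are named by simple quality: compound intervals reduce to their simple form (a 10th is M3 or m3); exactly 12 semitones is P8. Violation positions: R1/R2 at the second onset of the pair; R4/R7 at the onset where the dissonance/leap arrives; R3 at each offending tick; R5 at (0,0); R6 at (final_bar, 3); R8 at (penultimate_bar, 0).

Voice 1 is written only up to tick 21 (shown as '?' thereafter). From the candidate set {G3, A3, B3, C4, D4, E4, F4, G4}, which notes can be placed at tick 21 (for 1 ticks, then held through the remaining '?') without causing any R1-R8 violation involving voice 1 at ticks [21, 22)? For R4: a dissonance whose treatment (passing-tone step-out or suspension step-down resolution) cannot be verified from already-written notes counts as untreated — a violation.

G3: legal
A3: violates R4
B3: legal
C4: violates R4
D4: legal
E4: legal
F4: violates R4
G4: legal

{B3, D4, E4, G3, G4}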